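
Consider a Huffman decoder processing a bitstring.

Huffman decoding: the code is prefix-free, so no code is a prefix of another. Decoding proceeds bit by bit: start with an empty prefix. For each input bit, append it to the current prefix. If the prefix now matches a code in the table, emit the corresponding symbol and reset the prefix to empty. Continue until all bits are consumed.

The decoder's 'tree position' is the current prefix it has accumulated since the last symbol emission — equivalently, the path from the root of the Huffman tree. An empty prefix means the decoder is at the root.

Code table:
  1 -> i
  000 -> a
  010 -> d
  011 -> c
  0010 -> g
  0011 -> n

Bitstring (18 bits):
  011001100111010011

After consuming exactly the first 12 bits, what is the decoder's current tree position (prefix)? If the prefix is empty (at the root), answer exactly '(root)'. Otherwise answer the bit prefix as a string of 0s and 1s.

Answer: (root)

Derivation:
Bit 0: prefix='0' (no match yet)
Bit 1: prefix='01' (no match yet)
Bit 2: prefix='011' -> emit 'c', reset
Bit 3: prefix='0' (no match yet)
Bit 4: prefix='00' (no match yet)
Bit 5: prefix='001' (no match yet)
Bit 6: prefix='0011' -> emit 'n', reset
Bit 7: prefix='0' (no match yet)
Bit 8: prefix='00' (no match yet)
Bit 9: prefix='001' (no match yet)
Bit 10: prefix='0011' -> emit 'n', reset
Bit 11: prefix='1' -> emit 'i', reset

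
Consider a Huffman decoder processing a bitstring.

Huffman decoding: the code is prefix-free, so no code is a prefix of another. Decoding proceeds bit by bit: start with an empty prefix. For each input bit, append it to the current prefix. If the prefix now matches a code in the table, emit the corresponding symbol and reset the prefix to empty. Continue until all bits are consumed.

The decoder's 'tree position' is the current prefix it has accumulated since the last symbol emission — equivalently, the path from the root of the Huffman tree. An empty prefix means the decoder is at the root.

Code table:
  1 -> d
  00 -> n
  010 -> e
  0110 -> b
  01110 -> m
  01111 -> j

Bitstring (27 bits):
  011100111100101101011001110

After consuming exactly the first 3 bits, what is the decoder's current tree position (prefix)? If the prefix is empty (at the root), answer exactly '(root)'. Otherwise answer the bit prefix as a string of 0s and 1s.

Bit 0: prefix='0' (no match yet)
Bit 1: prefix='01' (no match yet)
Bit 2: prefix='011' (no match yet)

Answer: 011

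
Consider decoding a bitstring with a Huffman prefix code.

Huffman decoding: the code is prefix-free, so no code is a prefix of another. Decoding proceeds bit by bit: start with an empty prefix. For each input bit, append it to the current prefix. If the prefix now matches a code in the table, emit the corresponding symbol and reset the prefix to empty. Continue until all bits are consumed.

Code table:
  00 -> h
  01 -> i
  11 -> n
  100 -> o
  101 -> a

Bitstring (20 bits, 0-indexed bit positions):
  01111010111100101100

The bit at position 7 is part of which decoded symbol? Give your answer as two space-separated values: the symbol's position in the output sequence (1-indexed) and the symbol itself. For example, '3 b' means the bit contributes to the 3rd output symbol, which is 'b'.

Answer: 4 i

Derivation:
Bit 0: prefix='0' (no match yet)
Bit 1: prefix='01' -> emit 'i', reset
Bit 2: prefix='1' (no match yet)
Bit 3: prefix='11' -> emit 'n', reset
Bit 4: prefix='1' (no match yet)
Bit 5: prefix='10' (no match yet)
Bit 6: prefix='101' -> emit 'a', reset
Bit 7: prefix='0' (no match yet)
Bit 8: prefix='01' -> emit 'i', reset
Bit 9: prefix='1' (no match yet)
Bit 10: prefix='11' -> emit 'n', reset
Bit 11: prefix='1' (no match yet)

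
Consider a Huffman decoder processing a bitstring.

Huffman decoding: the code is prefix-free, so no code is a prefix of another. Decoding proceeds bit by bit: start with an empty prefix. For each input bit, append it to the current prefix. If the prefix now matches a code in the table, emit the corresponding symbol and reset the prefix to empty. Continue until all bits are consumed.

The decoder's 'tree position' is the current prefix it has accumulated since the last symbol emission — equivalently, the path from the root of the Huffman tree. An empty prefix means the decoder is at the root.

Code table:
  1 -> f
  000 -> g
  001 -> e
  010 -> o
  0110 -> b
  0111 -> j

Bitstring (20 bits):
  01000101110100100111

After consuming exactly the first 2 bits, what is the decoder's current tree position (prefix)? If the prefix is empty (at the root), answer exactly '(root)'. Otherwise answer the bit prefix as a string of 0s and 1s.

Bit 0: prefix='0' (no match yet)
Bit 1: prefix='01' (no match yet)

Answer: 01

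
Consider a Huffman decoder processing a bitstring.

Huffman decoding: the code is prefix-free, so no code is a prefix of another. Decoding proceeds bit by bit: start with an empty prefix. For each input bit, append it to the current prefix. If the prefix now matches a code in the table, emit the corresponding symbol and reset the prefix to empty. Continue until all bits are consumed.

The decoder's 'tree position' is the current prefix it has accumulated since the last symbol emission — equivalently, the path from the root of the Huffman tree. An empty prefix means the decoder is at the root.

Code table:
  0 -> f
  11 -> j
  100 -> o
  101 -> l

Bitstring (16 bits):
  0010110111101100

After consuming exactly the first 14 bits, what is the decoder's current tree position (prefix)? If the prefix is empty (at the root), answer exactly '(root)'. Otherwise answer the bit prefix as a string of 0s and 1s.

Bit 0: prefix='0' -> emit 'f', reset
Bit 1: prefix='0' -> emit 'f', reset
Bit 2: prefix='1' (no match yet)
Bit 3: prefix='10' (no match yet)
Bit 4: prefix='101' -> emit 'l', reset
Bit 5: prefix='1' (no match yet)
Bit 6: prefix='10' (no match yet)
Bit 7: prefix='101' -> emit 'l', reset
Bit 8: prefix='1' (no match yet)
Bit 9: prefix='11' -> emit 'j', reset
Bit 10: prefix='1' (no match yet)
Bit 11: prefix='10' (no match yet)
Bit 12: prefix='101' -> emit 'l', reset
Bit 13: prefix='1' (no match yet)

Answer: 1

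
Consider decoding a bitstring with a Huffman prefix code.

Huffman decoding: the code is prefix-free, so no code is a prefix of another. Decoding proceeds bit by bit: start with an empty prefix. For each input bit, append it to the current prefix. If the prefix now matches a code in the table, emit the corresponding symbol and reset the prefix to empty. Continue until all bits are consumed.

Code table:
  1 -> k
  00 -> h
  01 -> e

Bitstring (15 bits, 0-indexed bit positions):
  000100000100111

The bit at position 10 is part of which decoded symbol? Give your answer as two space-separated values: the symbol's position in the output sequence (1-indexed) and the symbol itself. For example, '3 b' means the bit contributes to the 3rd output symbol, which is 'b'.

Bit 0: prefix='0' (no match yet)
Bit 1: prefix='00' -> emit 'h', reset
Bit 2: prefix='0' (no match yet)
Bit 3: prefix='01' -> emit 'e', reset
Bit 4: prefix='0' (no match yet)
Bit 5: prefix='00' -> emit 'h', reset
Bit 6: prefix='0' (no match yet)
Bit 7: prefix='00' -> emit 'h', reset
Bit 8: prefix='0' (no match yet)
Bit 9: prefix='01' -> emit 'e', reset
Bit 10: prefix='0' (no match yet)
Bit 11: prefix='00' -> emit 'h', reset
Bit 12: prefix='1' -> emit 'k', reset
Bit 13: prefix='1' -> emit 'k', reset
Bit 14: prefix='1' -> emit 'k', reset

Answer: 6 h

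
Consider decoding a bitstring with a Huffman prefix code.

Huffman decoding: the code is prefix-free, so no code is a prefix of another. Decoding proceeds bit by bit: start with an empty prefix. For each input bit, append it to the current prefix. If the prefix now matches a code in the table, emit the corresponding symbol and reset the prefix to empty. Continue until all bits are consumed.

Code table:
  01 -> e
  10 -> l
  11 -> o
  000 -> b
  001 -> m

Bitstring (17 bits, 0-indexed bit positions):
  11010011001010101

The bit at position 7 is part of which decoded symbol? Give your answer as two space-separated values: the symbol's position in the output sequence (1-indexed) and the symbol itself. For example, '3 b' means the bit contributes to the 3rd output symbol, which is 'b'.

Answer: 4 l

Derivation:
Bit 0: prefix='1' (no match yet)
Bit 1: prefix='11' -> emit 'o', reset
Bit 2: prefix='0' (no match yet)
Bit 3: prefix='01' -> emit 'e', reset
Bit 4: prefix='0' (no match yet)
Bit 5: prefix='00' (no match yet)
Bit 6: prefix='001' -> emit 'm', reset
Bit 7: prefix='1' (no match yet)
Bit 8: prefix='10' -> emit 'l', reset
Bit 9: prefix='0' (no match yet)
Bit 10: prefix='01' -> emit 'e', reset
Bit 11: prefix='0' (no match yet)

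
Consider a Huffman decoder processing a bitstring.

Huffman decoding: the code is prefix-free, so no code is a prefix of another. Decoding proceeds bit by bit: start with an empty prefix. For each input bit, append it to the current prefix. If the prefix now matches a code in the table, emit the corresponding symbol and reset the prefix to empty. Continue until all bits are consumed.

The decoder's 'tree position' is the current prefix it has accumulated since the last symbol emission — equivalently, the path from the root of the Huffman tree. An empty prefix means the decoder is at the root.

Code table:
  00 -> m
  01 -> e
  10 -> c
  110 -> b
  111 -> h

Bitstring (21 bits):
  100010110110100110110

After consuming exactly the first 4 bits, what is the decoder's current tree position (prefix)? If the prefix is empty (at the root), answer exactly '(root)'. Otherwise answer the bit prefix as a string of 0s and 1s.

Bit 0: prefix='1' (no match yet)
Bit 1: prefix='10' -> emit 'c', reset
Bit 2: prefix='0' (no match yet)
Bit 3: prefix='00' -> emit 'm', reset

Answer: (root)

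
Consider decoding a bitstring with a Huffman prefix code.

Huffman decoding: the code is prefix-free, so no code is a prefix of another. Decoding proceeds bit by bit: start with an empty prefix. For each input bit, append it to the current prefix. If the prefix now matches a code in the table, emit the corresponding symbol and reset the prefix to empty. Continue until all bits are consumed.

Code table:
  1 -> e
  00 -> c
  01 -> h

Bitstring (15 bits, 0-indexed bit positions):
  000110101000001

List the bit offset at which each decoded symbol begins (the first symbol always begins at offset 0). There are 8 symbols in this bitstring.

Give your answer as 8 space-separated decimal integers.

Answer: 0 2 4 5 7 9 11 13

Derivation:
Bit 0: prefix='0' (no match yet)
Bit 1: prefix='00' -> emit 'c', reset
Bit 2: prefix='0' (no match yet)
Bit 3: prefix='01' -> emit 'h', reset
Bit 4: prefix='1' -> emit 'e', reset
Bit 5: prefix='0' (no match yet)
Bit 6: prefix='01' -> emit 'h', reset
Bit 7: prefix='0' (no match yet)
Bit 8: prefix='01' -> emit 'h', reset
Bit 9: prefix='0' (no match yet)
Bit 10: prefix='00' -> emit 'c', reset
Bit 11: prefix='0' (no match yet)
Bit 12: prefix='00' -> emit 'c', reset
Bit 13: prefix='0' (no match yet)
Bit 14: prefix='01' -> emit 'h', reset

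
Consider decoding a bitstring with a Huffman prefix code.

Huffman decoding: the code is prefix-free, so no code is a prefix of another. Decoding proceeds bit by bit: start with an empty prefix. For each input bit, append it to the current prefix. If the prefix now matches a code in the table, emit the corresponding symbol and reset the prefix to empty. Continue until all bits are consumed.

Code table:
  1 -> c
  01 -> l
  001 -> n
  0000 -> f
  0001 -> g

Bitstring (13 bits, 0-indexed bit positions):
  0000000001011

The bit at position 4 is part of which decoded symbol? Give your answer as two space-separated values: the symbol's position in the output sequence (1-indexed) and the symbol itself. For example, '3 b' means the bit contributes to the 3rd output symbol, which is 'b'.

Answer: 2 f

Derivation:
Bit 0: prefix='0' (no match yet)
Bit 1: prefix='00' (no match yet)
Bit 2: prefix='000' (no match yet)
Bit 3: prefix='0000' -> emit 'f', reset
Bit 4: prefix='0' (no match yet)
Bit 5: prefix='00' (no match yet)
Bit 6: prefix='000' (no match yet)
Bit 7: prefix='0000' -> emit 'f', reset
Bit 8: prefix='0' (no match yet)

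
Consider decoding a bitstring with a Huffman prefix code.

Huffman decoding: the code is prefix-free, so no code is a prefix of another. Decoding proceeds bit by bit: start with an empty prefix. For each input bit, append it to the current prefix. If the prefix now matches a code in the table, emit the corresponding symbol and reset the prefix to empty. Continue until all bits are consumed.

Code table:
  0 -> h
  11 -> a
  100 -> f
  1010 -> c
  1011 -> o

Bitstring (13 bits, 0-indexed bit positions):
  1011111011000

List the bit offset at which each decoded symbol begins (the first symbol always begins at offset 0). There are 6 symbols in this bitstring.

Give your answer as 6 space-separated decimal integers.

Answer: 0 4 6 10 11 12

Derivation:
Bit 0: prefix='1' (no match yet)
Bit 1: prefix='10' (no match yet)
Bit 2: prefix='101' (no match yet)
Bit 3: prefix='1011' -> emit 'o', reset
Bit 4: prefix='1' (no match yet)
Bit 5: prefix='11' -> emit 'a', reset
Bit 6: prefix='1' (no match yet)
Bit 7: prefix='10' (no match yet)
Bit 8: prefix='101' (no match yet)
Bit 9: prefix='1011' -> emit 'o', reset
Bit 10: prefix='0' -> emit 'h', reset
Bit 11: prefix='0' -> emit 'h', reset
Bit 12: prefix='0' -> emit 'h', reset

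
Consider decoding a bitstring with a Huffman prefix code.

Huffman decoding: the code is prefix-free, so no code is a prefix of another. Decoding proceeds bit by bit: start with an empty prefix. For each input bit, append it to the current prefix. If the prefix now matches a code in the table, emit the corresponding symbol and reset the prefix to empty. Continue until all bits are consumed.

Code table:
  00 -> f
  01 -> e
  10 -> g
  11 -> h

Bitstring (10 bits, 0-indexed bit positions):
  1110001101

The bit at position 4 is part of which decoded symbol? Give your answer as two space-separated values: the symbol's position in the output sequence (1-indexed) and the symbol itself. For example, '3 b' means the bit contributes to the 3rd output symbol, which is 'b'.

Bit 0: prefix='1' (no match yet)
Bit 1: prefix='11' -> emit 'h', reset
Bit 2: prefix='1' (no match yet)
Bit 3: prefix='10' -> emit 'g', reset
Bit 4: prefix='0' (no match yet)
Bit 5: prefix='00' -> emit 'f', reset
Bit 6: prefix='1' (no match yet)
Bit 7: prefix='11' -> emit 'h', reset
Bit 8: prefix='0' (no match yet)

Answer: 3 f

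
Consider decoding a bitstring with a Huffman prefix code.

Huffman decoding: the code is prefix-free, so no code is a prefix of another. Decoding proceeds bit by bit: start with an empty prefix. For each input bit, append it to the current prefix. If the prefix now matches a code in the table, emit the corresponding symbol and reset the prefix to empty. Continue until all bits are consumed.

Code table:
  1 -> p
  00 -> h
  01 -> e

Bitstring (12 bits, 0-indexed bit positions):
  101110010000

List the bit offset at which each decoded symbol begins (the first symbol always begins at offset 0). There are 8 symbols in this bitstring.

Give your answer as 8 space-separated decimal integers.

Bit 0: prefix='1' -> emit 'p', reset
Bit 1: prefix='0' (no match yet)
Bit 2: prefix='01' -> emit 'e', reset
Bit 3: prefix='1' -> emit 'p', reset
Bit 4: prefix='1' -> emit 'p', reset
Bit 5: prefix='0' (no match yet)
Bit 6: prefix='00' -> emit 'h', reset
Bit 7: prefix='1' -> emit 'p', reset
Bit 8: prefix='0' (no match yet)
Bit 9: prefix='00' -> emit 'h', reset
Bit 10: prefix='0' (no match yet)
Bit 11: prefix='00' -> emit 'h', reset

Answer: 0 1 3 4 5 7 8 10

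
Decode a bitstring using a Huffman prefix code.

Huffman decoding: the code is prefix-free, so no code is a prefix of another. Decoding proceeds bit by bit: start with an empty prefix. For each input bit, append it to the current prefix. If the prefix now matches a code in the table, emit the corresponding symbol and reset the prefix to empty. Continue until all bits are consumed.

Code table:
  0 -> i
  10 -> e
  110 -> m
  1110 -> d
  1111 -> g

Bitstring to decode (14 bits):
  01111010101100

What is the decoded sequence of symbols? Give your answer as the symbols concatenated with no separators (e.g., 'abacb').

Answer: igieemi

Derivation:
Bit 0: prefix='0' -> emit 'i', reset
Bit 1: prefix='1' (no match yet)
Bit 2: prefix='11' (no match yet)
Bit 3: prefix='111' (no match yet)
Bit 4: prefix='1111' -> emit 'g', reset
Bit 5: prefix='0' -> emit 'i', reset
Bit 6: prefix='1' (no match yet)
Bit 7: prefix='10' -> emit 'e', reset
Bit 8: prefix='1' (no match yet)
Bit 9: prefix='10' -> emit 'e', reset
Bit 10: prefix='1' (no match yet)
Bit 11: prefix='11' (no match yet)
Bit 12: prefix='110' -> emit 'm', reset
Bit 13: prefix='0' -> emit 'i', reset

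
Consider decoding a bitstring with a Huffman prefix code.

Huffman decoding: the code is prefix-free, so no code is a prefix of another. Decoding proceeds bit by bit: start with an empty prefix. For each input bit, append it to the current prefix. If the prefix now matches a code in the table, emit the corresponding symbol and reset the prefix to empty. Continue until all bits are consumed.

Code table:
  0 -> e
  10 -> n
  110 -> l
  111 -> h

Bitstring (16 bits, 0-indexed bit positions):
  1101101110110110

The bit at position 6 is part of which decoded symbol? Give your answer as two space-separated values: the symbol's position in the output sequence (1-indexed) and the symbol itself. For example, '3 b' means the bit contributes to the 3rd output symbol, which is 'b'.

Answer: 3 h

Derivation:
Bit 0: prefix='1' (no match yet)
Bit 1: prefix='11' (no match yet)
Bit 2: prefix='110' -> emit 'l', reset
Bit 3: prefix='1' (no match yet)
Bit 4: prefix='11' (no match yet)
Bit 5: prefix='110' -> emit 'l', reset
Bit 6: prefix='1' (no match yet)
Bit 7: prefix='11' (no match yet)
Bit 8: prefix='111' -> emit 'h', reset
Bit 9: prefix='0' -> emit 'e', reset
Bit 10: prefix='1' (no match yet)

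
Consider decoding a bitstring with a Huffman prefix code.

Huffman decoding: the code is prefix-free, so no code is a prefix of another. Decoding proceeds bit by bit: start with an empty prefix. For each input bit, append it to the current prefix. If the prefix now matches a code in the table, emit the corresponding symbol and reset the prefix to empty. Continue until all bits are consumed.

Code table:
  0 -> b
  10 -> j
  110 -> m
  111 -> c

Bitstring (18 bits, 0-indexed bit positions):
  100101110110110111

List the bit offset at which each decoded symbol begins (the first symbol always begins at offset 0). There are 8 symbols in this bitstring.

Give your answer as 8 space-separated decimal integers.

Bit 0: prefix='1' (no match yet)
Bit 1: prefix='10' -> emit 'j', reset
Bit 2: prefix='0' -> emit 'b', reset
Bit 3: prefix='1' (no match yet)
Bit 4: prefix='10' -> emit 'j', reset
Bit 5: prefix='1' (no match yet)
Bit 6: prefix='11' (no match yet)
Bit 7: prefix='111' -> emit 'c', reset
Bit 8: prefix='0' -> emit 'b', reset
Bit 9: prefix='1' (no match yet)
Bit 10: prefix='11' (no match yet)
Bit 11: prefix='110' -> emit 'm', reset
Bit 12: prefix='1' (no match yet)
Bit 13: prefix='11' (no match yet)
Bit 14: prefix='110' -> emit 'm', reset
Bit 15: prefix='1' (no match yet)
Bit 16: prefix='11' (no match yet)
Bit 17: prefix='111' -> emit 'c', reset

Answer: 0 2 3 5 8 9 12 15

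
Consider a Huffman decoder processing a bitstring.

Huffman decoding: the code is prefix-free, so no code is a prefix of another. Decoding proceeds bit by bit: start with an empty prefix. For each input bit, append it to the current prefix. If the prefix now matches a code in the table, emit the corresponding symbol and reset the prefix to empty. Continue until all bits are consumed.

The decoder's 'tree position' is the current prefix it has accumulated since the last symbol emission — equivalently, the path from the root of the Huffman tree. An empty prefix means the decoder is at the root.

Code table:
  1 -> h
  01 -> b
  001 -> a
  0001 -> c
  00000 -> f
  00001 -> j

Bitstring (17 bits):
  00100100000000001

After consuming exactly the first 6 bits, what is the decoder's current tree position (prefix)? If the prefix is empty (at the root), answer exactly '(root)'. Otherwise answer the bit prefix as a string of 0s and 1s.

Answer: (root)

Derivation:
Bit 0: prefix='0' (no match yet)
Bit 1: prefix='00' (no match yet)
Bit 2: prefix='001' -> emit 'a', reset
Bit 3: prefix='0' (no match yet)
Bit 4: prefix='00' (no match yet)
Bit 5: prefix='001' -> emit 'a', reset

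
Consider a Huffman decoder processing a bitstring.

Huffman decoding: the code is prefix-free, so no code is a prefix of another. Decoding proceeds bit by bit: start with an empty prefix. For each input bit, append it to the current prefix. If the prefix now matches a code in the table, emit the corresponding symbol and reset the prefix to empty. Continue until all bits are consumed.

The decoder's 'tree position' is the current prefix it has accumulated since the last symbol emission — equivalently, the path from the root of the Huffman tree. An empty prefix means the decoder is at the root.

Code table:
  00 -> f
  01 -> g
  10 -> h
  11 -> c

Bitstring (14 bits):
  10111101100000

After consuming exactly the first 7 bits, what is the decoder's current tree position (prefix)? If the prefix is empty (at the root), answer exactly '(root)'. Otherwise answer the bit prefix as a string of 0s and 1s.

Bit 0: prefix='1' (no match yet)
Bit 1: prefix='10' -> emit 'h', reset
Bit 2: prefix='1' (no match yet)
Bit 3: prefix='11' -> emit 'c', reset
Bit 4: prefix='1' (no match yet)
Bit 5: prefix='11' -> emit 'c', reset
Bit 6: prefix='0' (no match yet)

Answer: 0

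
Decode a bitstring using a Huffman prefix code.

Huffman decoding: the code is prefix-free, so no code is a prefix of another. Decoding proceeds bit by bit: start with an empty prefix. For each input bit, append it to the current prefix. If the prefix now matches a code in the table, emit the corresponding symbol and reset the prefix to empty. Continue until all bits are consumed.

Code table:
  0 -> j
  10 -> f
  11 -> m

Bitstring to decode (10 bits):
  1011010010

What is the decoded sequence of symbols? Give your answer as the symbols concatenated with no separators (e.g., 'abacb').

Bit 0: prefix='1' (no match yet)
Bit 1: prefix='10' -> emit 'f', reset
Bit 2: prefix='1' (no match yet)
Bit 3: prefix='11' -> emit 'm', reset
Bit 4: prefix='0' -> emit 'j', reset
Bit 5: prefix='1' (no match yet)
Bit 6: prefix='10' -> emit 'f', reset
Bit 7: prefix='0' -> emit 'j', reset
Bit 8: prefix='1' (no match yet)
Bit 9: prefix='10' -> emit 'f', reset

Answer: fmjfjf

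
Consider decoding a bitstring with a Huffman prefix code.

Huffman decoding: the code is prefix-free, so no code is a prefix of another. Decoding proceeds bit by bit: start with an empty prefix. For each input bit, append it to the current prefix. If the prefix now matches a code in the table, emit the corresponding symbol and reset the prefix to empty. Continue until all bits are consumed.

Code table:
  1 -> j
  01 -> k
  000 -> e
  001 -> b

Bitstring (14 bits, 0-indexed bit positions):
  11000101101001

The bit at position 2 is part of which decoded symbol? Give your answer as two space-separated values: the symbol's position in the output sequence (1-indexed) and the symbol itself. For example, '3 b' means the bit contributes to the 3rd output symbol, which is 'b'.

Answer: 3 e

Derivation:
Bit 0: prefix='1' -> emit 'j', reset
Bit 1: prefix='1' -> emit 'j', reset
Bit 2: prefix='0' (no match yet)
Bit 3: prefix='00' (no match yet)
Bit 4: prefix='000' -> emit 'e', reset
Bit 5: prefix='1' -> emit 'j', reset
Bit 6: prefix='0' (no match yet)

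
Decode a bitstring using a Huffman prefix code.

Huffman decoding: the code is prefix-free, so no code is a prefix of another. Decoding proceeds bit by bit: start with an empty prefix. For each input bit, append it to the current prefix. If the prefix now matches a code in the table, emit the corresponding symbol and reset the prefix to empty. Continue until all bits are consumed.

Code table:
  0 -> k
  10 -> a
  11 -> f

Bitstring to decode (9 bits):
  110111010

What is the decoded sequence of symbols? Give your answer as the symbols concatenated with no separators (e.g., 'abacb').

Bit 0: prefix='1' (no match yet)
Bit 1: prefix='11' -> emit 'f', reset
Bit 2: prefix='0' -> emit 'k', reset
Bit 3: prefix='1' (no match yet)
Bit 4: prefix='11' -> emit 'f', reset
Bit 5: prefix='1' (no match yet)
Bit 6: prefix='10' -> emit 'a', reset
Bit 7: prefix='1' (no match yet)
Bit 8: prefix='10' -> emit 'a', reset

Answer: fkfaa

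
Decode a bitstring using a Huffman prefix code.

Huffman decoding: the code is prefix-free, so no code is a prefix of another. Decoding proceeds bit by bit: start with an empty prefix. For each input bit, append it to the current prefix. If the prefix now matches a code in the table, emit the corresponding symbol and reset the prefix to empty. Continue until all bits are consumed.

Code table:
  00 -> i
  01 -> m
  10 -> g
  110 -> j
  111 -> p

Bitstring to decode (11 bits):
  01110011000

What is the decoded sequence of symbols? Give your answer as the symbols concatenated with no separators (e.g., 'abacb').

Bit 0: prefix='0' (no match yet)
Bit 1: prefix='01' -> emit 'm', reset
Bit 2: prefix='1' (no match yet)
Bit 3: prefix='11' (no match yet)
Bit 4: prefix='110' -> emit 'j', reset
Bit 5: prefix='0' (no match yet)
Bit 6: prefix='01' -> emit 'm', reset
Bit 7: prefix='1' (no match yet)
Bit 8: prefix='10' -> emit 'g', reset
Bit 9: prefix='0' (no match yet)
Bit 10: prefix='00' -> emit 'i', reset

Answer: mjmgi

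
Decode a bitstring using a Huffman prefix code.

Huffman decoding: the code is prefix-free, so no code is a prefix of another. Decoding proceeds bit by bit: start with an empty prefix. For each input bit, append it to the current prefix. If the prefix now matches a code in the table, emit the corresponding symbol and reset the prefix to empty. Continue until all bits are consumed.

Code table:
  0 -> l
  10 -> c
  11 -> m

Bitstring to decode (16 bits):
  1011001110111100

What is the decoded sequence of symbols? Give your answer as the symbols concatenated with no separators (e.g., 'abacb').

Answer: cmllmcmmll

Derivation:
Bit 0: prefix='1' (no match yet)
Bit 1: prefix='10' -> emit 'c', reset
Bit 2: prefix='1' (no match yet)
Bit 3: prefix='11' -> emit 'm', reset
Bit 4: prefix='0' -> emit 'l', reset
Bit 5: prefix='0' -> emit 'l', reset
Bit 6: prefix='1' (no match yet)
Bit 7: prefix='11' -> emit 'm', reset
Bit 8: prefix='1' (no match yet)
Bit 9: prefix='10' -> emit 'c', reset
Bit 10: prefix='1' (no match yet)
Bit 11: prefix='11' -> emit 'm', reset
Bit 12: prefix='1' (no match yet)
Bit 13: prefix='11' -> emit 'm', reset
Bit 14: prefix='0' -> emit 'l', reset
Bit 15: prefix='0' -> emit 'l', reset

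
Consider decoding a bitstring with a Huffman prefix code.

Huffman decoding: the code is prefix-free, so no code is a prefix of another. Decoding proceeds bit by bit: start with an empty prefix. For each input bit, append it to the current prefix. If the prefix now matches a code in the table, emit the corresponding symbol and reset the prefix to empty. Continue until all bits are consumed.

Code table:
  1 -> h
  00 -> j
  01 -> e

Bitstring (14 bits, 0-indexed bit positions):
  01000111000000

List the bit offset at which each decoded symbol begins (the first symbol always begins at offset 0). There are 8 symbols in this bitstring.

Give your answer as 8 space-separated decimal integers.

Answer: 0 2 4 6 7 8 10 12

Derivation:
Bit 0: prefix='0' (no match yet)
Bit 1: prefix='01' -> emit 'e', reset
Bit 2: prefix='0' (no match yet)
Bit 3: prefix='00' -> emit 'j', reset
Bit 4: prefix='0' (no match yet)
Bit 5: prefix='01' -> emit 'e', reset
Bit 6: prefix='1' -> emit 'h', reset
Bit 7: prefix='1' -> emit 'h', reset
Bit 8: prefix='0' (no match yet)
Bit 9: prefix='00' -> emit 'j', reset
Bit 10: prefix='0' (no match yet)
Bit 11: prefix='00' -> emit 'j', reset
Bit 12: prefix='0' (no match yet)
Bit 13: prefix='00' -> emit 'j', reset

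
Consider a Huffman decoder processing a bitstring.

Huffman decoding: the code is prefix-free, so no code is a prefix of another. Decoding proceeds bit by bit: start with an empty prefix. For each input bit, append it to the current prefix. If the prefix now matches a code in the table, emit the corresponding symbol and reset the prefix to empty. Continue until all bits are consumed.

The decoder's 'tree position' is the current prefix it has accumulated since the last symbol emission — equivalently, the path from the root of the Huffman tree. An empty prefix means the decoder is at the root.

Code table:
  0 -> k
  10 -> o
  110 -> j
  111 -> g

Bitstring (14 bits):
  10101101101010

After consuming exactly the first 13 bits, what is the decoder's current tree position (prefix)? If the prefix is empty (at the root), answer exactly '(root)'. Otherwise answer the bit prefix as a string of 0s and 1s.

Bit 0: prefix='1' (no match yet)
Bit 1: prefix='10' -> emit 'o', reset
Bit 2: prefix='1' (no match yet)
Bit 3: prefix='10' -> emit 'o', reset
Bit 4: prefix='1' (no match yet)
Bit 5: prefix='11' (no match yet)
Bit 6: prefix='110' -> emit 'j', reset
Bit 7: prefix='1' (no match yet)
Bit 8: prefix='11' (no match yet)
Bit 9: prefix='110' -> emit 'j', reset
Bit 10: prefix='1' (no match yet)
Bit 11: prefix='10' -> emit 'o', reset
Bit 12: prefix='1' (no match yet)

Answer: 1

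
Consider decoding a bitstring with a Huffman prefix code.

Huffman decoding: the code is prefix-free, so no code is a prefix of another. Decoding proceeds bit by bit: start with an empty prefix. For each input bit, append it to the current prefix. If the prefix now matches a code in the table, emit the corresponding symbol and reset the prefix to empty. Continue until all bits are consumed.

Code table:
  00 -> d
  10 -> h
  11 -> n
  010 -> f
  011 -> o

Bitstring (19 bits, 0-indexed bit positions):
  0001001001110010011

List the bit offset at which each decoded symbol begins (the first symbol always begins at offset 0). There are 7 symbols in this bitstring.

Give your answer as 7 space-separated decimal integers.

Answer: 0 2 5 8 11 13 16

Derivation:
Bit 0: prefix='0' (no match yet)
Bit 1: prefix='00' -> emit 'd', reset
Bit 2: prefix='0' (no match yet)
Bit 3: prefix='01' (no match yet)
Bit 4: prefix='010' -> emit 'f', reset
Bit 5: prefix='0' (no match yet)
Bit 6: prefix='01' (no match yet)
Bit 7: prefix='010' -> emit 'f', reset
Bit 8: prefix='0' (no match yet)
Bit 9: prefix='01' (no match yet)
Bit 10: prefix='011' -> emit 'o', reset
Bit 11: prefix='1' (no match yet)
Bit 12: prefix='10' -> emit 'h', reset
Bit 13: prefix='0' (no match yet)
Bit 14: prefix='01' (no match yet)
Bit 15: prefix='010' -> emit 'f', reset
Bit 16: prefix='0' (no match yet)
Bit 17: prefix='01' (no match yet)
Bit 18: prefix='011' -> emit 'o', reset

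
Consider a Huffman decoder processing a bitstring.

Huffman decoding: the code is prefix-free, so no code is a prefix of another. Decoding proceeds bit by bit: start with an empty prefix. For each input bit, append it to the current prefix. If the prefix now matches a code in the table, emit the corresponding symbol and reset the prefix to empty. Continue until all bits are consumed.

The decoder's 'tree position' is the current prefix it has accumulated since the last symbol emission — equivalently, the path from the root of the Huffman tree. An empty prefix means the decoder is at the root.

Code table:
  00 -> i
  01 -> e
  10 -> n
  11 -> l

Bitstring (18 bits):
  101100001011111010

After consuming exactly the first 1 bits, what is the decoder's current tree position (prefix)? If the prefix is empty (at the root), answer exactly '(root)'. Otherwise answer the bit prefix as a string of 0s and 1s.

Answer: 1

Derivation:
Bit 0: prefix='1' (no match yet)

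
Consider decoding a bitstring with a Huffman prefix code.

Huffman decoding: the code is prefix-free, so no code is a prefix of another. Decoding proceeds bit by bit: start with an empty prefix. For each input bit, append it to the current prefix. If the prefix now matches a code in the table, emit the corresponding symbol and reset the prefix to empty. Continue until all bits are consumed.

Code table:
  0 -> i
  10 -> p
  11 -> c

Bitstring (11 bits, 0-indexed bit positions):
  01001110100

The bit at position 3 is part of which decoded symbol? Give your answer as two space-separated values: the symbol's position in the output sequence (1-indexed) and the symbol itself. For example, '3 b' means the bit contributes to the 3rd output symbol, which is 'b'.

Answer: 3 i

Derivation:
Bit 0: prefix='0' -> emit 'i', reset
Bit 1: prefix='1' (no match yet)
Bit 2: prefix='10' -> emit 'p', reset
Bit 3: prefix='0' -> emit 'i', reset
Bit 4: prefix='1' (no match yet)
Bit 5: prefix='11' -> emit 'c', reset
Bit 6: prefix='1' (no match yet)
Bit 7: prefix='10' -> emit 'p', reset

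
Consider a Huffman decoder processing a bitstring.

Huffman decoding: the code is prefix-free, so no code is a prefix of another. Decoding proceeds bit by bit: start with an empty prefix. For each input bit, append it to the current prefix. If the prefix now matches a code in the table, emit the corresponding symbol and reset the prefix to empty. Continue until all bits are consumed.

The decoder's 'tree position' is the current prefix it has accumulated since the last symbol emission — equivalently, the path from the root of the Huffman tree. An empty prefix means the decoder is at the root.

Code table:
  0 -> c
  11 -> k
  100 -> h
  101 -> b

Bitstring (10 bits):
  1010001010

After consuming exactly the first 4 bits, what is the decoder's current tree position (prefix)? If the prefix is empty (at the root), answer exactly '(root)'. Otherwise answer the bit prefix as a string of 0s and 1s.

Bit 0: prefix='1' (no match yet)
Bit 1: prefix='10' (no match yet)
Bit 2: prefix='101' -> emit 'b', reset
Bit 3: prefix='0' -> emit 'c', reset

Answer: (root)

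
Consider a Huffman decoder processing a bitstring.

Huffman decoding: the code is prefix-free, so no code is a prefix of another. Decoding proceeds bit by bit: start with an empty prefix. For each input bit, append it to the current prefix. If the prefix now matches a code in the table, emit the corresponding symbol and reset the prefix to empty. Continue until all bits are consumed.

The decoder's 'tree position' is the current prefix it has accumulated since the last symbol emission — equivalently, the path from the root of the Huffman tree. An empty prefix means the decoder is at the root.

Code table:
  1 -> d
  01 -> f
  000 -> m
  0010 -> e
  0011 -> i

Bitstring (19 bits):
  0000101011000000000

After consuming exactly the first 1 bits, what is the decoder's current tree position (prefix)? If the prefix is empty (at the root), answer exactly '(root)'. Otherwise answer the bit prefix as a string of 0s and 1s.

Bit 0: prefix='0' (no match yet)

Answer: 0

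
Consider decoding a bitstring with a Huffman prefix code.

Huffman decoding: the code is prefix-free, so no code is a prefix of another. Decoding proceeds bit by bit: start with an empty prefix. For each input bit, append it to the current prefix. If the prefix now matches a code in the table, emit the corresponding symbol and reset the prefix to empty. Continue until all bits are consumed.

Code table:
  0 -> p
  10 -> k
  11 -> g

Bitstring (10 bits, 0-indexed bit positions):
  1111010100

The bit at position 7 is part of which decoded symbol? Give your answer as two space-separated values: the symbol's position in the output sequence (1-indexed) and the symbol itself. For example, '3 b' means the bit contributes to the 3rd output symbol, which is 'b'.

Bit 0: prefix='1' (no match yet)
Bit 1: prefix='11' -> emit 'g', reset
Bit 2: prefix='1' (no match yet)
Bit 3: prefix='11' -> emit 'g', reset
Bit 4: prefix='0' -> emit 'p', reset
Bit 5: prefix='1' (no match yet)
Bit 6: prefix='10' -> emit 'k', reset
Bit 7: prefix='1' (no match yet)
Bit 8: prefix='10' -> emit 'k', reset
Bit 9: prefix='0' -> emit 'p', reset

Answer: 5 k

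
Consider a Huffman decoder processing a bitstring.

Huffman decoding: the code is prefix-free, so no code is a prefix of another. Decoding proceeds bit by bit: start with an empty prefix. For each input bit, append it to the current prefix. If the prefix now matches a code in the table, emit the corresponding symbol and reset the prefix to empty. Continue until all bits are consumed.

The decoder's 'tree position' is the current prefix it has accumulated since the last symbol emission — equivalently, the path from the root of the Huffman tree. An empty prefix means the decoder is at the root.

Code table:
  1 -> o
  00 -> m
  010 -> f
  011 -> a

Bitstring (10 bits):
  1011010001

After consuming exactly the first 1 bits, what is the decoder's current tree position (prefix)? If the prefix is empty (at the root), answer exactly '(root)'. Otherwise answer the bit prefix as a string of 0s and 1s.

Bit 0: prefix='1' -> emit 'o', reset

Answer: (root)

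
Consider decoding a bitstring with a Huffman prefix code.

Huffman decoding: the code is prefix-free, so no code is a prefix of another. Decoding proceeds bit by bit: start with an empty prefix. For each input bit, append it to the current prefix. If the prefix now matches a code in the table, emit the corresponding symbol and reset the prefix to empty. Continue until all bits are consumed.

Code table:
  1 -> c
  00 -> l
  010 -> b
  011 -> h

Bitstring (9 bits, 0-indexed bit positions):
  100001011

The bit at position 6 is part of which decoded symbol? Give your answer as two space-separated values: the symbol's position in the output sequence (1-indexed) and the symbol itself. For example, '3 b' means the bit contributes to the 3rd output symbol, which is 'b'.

Answer: 5 h

Derivation:
Bit 0: prefix='1' -> emit 'c', reset
Bit 1: prefix='0' (no match yet)
Bit 2: prefix='00' -> emit 'l', reset
Bit 3: prefix='0' (no match yet)
Bit 4: prefix='00' -> emit 'l', reset
Bit 5: prefix='1' -> emit 'c', reset
Bit 6: prefix='0' (no match yet)
Bit 7: prefix='01' (no match yet)
Bit 8: prefix='011' -> emit 'h', reset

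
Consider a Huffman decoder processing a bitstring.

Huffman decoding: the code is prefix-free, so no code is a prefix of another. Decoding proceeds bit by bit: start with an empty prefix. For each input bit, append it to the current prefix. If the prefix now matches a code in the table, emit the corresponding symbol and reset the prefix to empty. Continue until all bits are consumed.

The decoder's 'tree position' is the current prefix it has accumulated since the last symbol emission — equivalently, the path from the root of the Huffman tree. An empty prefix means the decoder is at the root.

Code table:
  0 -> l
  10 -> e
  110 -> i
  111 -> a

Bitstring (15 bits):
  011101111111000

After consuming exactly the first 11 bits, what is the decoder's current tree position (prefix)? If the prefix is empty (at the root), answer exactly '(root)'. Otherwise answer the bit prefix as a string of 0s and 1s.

Bit 0: prefix='0' -> emit 'l', reset
Bit 1: prefix='1' (no match yet)
Bit 2: prefix='11' (no match yet)
Bit 3: prefix='111' -> emit 'a', reset
Bit 4: prefix='0' -> emit 'l', reset
Bit 5: prefix='1' (no match yet)
Bit 6: prefix='11' (no match yet)
Bit 7: prefix='111' -> emit 'a', reset
Bit 8: prefix='1' (no match yet)
Bit 9: prefix='11' (no match yet)
Bit 10: prefix='111' -> emit 'a', reset

Answer: (root)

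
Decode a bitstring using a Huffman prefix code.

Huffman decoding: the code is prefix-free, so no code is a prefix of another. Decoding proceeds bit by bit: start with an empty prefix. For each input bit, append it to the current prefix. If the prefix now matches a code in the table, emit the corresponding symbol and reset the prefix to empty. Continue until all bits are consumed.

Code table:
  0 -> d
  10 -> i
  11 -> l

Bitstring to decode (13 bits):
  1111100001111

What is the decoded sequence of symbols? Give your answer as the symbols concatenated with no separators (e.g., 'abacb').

Answer: llidddll

Derivation:
Bit 0: prefix='1' (no match yet)
Bit 1: prefix='11' -> emit 'l', reset
Bit 2: prefix='1' (no match yet)
Bit 3: prefix='11' -> emit 'l', reset
Bit 4: prefix='1' (no match yet)
Bit 5: prefix='10' -> emit 'i', reset
Bit 6: prefix='0' -> emit 'd', reset
Bit 7: prefix='0' -> emit 'd', reset
Bit 8: prefix='0' -> emit 'd', reset
Bit 9: prefix='1' (no match yet)
Bit 10: prefix='11' -> emit 'l', reset
Bit 11: prefix='1' (no match yet)
Bit 12: prefix='11' -> emit 'l', reset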